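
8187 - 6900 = 1287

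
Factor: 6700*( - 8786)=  - 58866200 = -2^3*5^2*23^1*67^1*191^1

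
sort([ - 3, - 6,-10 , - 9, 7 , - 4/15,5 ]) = [-10, - 9, - 6, - 3, - 4/15, 5,7 ] 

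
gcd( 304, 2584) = 152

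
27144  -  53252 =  -26108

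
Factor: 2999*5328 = 2^4 * 3^2*37^1*2999^1 =15978672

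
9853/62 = 9853/62 = 158.92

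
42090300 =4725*8908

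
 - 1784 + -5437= - 7221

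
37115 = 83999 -46884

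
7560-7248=312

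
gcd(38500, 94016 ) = 4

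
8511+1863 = 10374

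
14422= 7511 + 6911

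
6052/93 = 65 + 7/93 = 65.08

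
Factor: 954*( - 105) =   -  2^1*3^3*5^1*7^1*53^1  =  -  100170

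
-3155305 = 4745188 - 7900493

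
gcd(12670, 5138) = 14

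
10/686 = 5/343 = 0.01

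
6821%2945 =931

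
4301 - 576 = 3725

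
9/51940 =9/51940 = 0.00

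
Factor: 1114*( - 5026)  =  -5598964 = - 2^2*7^1*359^1*557^1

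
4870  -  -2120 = 6990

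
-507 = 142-649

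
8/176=1/22 = 0.05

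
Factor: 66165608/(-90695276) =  - 2^1*7^ ( -2)*83^1*139^(-1 )*251^1*397^1*3329^( - 1)=- 16541402/22673819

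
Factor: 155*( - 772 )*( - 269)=2^2*5^1*31^1 * 193^1*269^1 = 32188540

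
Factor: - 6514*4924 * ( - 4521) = 145010785656 = 2^3 * 3^1*11^1*137^1*1231^1*  3257^1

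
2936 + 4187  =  7123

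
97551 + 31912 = 129463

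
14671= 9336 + 5335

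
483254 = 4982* 97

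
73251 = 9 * 8139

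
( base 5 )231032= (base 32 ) 82B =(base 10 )8267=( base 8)20113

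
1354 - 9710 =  - 8356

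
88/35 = 2 + 18/35 = 2.51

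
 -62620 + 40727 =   -  21893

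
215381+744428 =959809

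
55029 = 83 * 663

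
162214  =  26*6239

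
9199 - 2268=6931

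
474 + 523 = 997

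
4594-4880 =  - 286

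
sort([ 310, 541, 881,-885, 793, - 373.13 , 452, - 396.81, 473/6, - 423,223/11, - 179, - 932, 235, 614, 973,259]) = [ - 932, - 885, - 423  ,  -  396.81,-373.13, - 179, 223/11, 473/6 , 235, 259, 310, 452 , 541, 614, 793, 881, 973] 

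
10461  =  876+9585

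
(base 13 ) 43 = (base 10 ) 55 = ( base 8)67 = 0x37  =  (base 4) 313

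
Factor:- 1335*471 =  -  3^2* 5^1*89^1 * 157^1 = - 628785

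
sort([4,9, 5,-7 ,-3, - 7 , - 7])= [-7, - 7, - 7, -3,4,5,9]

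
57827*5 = 289135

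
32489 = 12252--20237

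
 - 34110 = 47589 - 81699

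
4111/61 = 4111/61 = 67.39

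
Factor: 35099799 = 3^1*7^1 *151^1*11069^1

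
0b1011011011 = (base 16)2DB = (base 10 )731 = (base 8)1333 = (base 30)OB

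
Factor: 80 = 2^4 * 5^1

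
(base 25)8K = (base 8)334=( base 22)A0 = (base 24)94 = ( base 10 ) 220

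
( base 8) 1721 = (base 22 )209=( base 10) 977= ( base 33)TK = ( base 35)rw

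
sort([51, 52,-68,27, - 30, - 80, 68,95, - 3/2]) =[-80, - 68,-30,-3/2, 27,51,52,68, 95] 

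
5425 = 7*775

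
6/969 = 2/323 = 0.01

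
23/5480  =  23/5480 = 0.00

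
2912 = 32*91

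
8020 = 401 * 20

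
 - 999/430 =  -999/430 = - 2.32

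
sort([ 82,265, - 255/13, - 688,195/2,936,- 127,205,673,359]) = [ - 688, - 127, - 255/13,82,195/2,205, 265,359, 673,936] 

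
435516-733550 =-298034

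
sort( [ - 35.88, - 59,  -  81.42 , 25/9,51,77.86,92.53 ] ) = [  -  81.42 , - 59 , - 35.88,25/9, 51,77.86, 92.53]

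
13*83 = 1079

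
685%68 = 5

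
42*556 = 23352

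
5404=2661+2743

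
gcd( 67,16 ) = 1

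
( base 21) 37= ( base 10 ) 70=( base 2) 1000110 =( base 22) 34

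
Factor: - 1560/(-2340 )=2/3  =  2^1*3^( - 1)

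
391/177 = 2  +  37/177 = 2.21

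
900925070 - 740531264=160393806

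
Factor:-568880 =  - 2^4*  5^1 * 13^1  *  547^1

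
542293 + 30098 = 572391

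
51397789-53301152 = -1903363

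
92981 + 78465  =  171446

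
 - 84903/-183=28301/61 = 463.95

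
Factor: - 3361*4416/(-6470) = 2^5*3^1*5^( - 1)*23^1* 647^ (  -  1)*3361^1 = 7421088/3235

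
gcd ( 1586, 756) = 2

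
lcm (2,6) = 6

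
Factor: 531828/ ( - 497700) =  - 5^( - 2)* 7^(- 1)*11^1 * 17^1 = -  187/175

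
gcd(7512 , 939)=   939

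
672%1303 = 672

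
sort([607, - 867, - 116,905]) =[ - 867, - 116,607  ,  905 ]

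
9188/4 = 2297 = 2297.00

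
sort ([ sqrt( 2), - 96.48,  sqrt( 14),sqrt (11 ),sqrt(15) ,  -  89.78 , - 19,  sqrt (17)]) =[ - 96.48,- 89.78, - 19,sqrt(2),sqrt( 11 ), sqrt( 14),sqrt(15 ),sqrt(17)]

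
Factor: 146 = 2^1*73^1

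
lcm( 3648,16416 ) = 32832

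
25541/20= 25541/20 = 1277.05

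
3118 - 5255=- 2137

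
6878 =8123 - 1245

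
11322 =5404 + 5918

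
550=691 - 141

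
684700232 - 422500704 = 262199528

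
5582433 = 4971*1123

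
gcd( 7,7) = 7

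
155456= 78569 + 76887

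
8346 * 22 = 183612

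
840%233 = 141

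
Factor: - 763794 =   -  2^1*3^2*42433^1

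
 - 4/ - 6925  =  4/6925 = 0.00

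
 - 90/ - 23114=45/11557 = 0.00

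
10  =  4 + 6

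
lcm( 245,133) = 4655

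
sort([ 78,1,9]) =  [1,  9,78]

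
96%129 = 96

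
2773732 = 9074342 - 6300610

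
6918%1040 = 678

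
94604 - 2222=92382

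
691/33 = 20 + 31/33 = 20.94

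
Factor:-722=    - 2^1*19^2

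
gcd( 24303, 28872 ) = 3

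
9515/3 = 3171+ 2/3 = 3171.67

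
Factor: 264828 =2^2*3^1*29^1 * 761^1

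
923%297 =32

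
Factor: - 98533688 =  - 2^3*11^2*137^1*743^1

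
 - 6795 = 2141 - 8936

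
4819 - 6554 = - 1735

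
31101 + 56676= 87777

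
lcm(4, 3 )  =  12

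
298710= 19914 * 15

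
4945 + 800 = 5745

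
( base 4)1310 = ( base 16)74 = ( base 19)62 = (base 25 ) 4g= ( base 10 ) 116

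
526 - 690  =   - 164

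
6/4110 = 1/685 =0.00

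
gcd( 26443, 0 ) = 26443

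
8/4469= 8/4469 = 0.00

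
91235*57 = 5200395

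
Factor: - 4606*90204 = -415479624  =  -2^3*  3^1 * 7^2*47^1 * 7517^1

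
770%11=0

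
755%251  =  2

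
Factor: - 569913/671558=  - 2^( - 1)*3^1*271^1*479^(-1) = - 813/958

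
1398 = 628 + 770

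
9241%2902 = 535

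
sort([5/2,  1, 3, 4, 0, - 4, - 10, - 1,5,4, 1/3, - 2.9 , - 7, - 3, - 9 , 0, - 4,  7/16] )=[ - 10,  -  9 , - 7,-4,-4 , - 3, - 2.9,-1, 0, 0,1/3,7/16,  1, 5/2, 3,4,4, 5 ] 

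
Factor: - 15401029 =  - 7^1*73^1* 30139^1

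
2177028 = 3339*652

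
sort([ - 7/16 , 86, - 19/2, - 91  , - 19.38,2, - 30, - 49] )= [ - 91, - 49, - 30,  -  19.38, - 19/2, - 7/16 , 2 , 86] 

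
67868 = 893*76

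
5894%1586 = 1136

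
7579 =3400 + 4179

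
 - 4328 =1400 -5728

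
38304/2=19152 = 19152.00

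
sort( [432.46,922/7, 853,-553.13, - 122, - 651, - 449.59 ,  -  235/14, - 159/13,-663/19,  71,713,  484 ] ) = [ - 651, - 553.13, - 449.59, - 122, - 663/19, - 235/14 , - 159/13,71, 922/7 , 432.46,484,  713, 853]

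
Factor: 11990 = 2^1*5^1*11^1*  109^1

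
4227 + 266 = 4493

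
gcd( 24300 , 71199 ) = 243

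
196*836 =163856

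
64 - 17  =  47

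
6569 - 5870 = 699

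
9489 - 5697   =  3792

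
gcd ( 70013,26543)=1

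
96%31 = 3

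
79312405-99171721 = -19859316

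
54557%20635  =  13287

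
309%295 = 14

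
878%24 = 14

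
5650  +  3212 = 8862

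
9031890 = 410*22029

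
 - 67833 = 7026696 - 7094529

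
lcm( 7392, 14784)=14784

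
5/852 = 5/852= 0.01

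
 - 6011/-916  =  6+515/916 = 6.56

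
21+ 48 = 69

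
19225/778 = 19225/778 = 24.71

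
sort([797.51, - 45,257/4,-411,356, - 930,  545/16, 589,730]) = [ - 930, -411,-45 , 545/16, 257/4, 356, 589, 730,797.51]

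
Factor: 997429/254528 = 2^(  -  6)*41^( - 1 ) * 67^1*97^ ( - 1)*14887^1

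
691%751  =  691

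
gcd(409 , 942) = 1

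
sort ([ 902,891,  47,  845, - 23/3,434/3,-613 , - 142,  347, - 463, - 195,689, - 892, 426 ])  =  [  -  892, - 613,-463, - 195, - 142,  -  23/3,47, 434/3,347, 426,689, 845,891,902]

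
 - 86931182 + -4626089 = -91557271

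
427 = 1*427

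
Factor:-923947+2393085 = 2^1*11^1*43^1*1553^1 = 1469138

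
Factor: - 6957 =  - 3^2*773^1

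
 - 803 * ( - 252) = 202356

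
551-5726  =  -5175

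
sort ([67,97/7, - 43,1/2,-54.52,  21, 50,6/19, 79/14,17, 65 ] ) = [ - 54.52, - 43,6/19, 1/2,79/14,97/7,17,21,50,65 , 67 ] 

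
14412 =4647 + 9765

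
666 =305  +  361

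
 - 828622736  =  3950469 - 832573205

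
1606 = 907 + 699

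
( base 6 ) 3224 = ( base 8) 1340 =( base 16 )2E0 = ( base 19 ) 20e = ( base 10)736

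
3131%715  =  271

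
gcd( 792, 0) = 792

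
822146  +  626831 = 1448977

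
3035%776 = 707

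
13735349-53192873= -39457524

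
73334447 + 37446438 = 110780885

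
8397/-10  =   - 840  +  3/10 = - 839.70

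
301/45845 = 301/45845 = 0.01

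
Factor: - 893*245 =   -  5^1*7^2*19^1*47^1 = - 218785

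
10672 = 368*29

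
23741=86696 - 62955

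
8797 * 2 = 17594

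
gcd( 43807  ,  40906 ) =1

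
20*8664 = 173280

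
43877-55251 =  - 11374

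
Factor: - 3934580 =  -2^2* 5^1*13^1*37^1*409^1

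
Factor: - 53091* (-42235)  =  2242298385 = 3^2 * 5^1*17^1*347^1*8447^1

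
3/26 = 3/26 = 0.12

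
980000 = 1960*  500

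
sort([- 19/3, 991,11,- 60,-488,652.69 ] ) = [ - 488,-60, - 19/3 , 11,652.69, 991] 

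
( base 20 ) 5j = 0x77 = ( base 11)a9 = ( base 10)119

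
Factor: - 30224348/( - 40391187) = 2^2*3^( - 1 )*7^1*11^3*811^1  *13463729^(  -  1) 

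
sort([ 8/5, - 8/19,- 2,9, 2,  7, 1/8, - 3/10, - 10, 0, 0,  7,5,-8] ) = [-10,- 8,- 2, - 8/19, - 3/10, 0, 0, 1/8, 8/5 , 2, 5, 7  ,  7,9] 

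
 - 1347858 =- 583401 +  - 764457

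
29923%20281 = 9642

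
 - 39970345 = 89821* ( - 445)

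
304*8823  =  2682192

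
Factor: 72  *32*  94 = 216576 = 2^9 * 3^2 * 47^1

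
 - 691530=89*( - 7770)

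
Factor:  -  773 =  - 773^1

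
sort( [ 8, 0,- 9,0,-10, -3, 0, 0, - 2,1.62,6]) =[ - 10,  -  9, -3, - 2,0,0, 0,0,1.62,6,8]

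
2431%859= 713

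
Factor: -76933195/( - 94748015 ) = 15386639/18949603 = 653^1*1237^( - 1 ) *15319^( - 1)*23563^1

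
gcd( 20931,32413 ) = 1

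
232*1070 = 248240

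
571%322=249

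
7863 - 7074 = 789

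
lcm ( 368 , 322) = 2576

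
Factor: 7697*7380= 56803860=2^2 * 3^2  *  5^1*41^1*43^1*179^1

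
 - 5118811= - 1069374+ - 4049437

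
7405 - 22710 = -15305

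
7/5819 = 7/5819=0.00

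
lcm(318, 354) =18762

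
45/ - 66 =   -  15/22 = -0.68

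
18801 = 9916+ 8885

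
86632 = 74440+12192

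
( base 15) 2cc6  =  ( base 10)9636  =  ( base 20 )141G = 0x25A4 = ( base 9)14186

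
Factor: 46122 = 2^1*3^1*7687^1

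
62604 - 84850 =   -  22246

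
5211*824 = 4293864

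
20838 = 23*906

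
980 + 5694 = 6674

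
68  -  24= 44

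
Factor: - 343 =-7^3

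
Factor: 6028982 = 2^1*17^1*177323^1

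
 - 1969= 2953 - 4922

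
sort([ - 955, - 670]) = [ - 955,- 670]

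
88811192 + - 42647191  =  46164001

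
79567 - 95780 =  - 16213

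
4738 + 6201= 10939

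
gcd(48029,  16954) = 1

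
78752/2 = 39376 = 39376.00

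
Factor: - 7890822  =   - 2^1*3^2*17^1*107^1 *241^1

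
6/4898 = 3/2449= 0.00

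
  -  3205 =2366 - 5571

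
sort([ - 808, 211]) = [ - 808,211 ] 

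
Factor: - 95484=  - 2^2 * 3^1*73^1 * 109^1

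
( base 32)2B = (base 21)3c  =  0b1001011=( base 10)75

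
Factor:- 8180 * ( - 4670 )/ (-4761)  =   - 2^3 * 3^( - 2 )*5^2*23^(-2)*409^1*467^1 = - 38200600/4761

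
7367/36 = 204+23/36 = 204.64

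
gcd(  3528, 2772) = 252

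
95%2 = 1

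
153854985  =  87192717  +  66662268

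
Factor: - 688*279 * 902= -2^5*3^2*11^1*31^1*41^1*43^1 = - 173140704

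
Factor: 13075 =5^2 * 523^1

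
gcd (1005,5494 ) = 67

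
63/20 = 63/20 = 3.15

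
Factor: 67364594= 2^1*11^1*269^1*11383^1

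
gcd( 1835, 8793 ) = 1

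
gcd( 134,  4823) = 1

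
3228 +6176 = 9404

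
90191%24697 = 16100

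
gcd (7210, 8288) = 14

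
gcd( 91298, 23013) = 1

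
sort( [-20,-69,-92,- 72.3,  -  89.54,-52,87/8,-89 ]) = [ - 92, - 89.54,-89,-72.3, - 69, - 52,-20, 87/8] 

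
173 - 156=17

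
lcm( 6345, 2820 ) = 25380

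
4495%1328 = 511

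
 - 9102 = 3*( - 3034 ) 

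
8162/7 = 1166 =1166.00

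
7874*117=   921258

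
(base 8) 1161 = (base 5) 10000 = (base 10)625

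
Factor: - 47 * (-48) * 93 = 209808 = 2^4*3^2 *31^1*47^1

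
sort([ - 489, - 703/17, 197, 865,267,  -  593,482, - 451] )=[ - 593, -489, - 451, -703/17,197, 267,482,865] 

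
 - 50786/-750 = 25393/375= 67.71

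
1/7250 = 1/7250 = 0.00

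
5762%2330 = 1102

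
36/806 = 18/403 = 0.04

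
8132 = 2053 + 6079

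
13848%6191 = 1466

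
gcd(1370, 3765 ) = 5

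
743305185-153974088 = 589331097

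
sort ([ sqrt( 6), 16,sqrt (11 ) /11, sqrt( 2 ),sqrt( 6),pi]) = [sqrt( 11 ) /11,sqrt(2 ),sqrt( 6),sqrt( 6 ),pi,  16] 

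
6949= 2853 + 4096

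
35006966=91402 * 383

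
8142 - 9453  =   - 1311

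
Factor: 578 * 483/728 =19941/52  =  2^(-2 )*3^1 * 13^( - 1 )*17^2*23^1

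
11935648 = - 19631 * (- 608)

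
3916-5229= - 1313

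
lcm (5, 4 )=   20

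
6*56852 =341112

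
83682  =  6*13947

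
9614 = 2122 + 7492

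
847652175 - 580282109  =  267370066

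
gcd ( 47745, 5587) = 1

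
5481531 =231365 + 5250166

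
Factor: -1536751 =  - 859^1*1789^1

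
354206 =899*394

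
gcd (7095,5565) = 15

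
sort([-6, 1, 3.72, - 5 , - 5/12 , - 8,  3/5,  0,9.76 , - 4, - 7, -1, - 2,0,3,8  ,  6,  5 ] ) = [ - 8, - 7 , - 6, - 5,  -  4,-2, - 1,  -  5/12,0, 0, 3/5 , 1, 3,3.72, 5,6 , 8, 9.76] 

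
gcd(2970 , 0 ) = 2970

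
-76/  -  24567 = 4/1293= 0.00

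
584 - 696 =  - 112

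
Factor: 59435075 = 5^2*7^1 * 223^1*1523^1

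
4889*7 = 34223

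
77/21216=77/21216 = 0.00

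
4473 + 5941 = 10414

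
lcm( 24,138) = 552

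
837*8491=7106967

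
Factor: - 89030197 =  - 257^1*346421^1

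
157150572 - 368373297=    - 211222725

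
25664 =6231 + 19433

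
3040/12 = 253 + 1/3 = 253.33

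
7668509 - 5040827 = 2627682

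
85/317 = 85/317 = 0.27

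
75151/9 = 75151/9 = 8350.11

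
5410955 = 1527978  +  3882977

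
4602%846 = 372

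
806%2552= 806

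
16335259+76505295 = 92840554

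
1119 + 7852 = 8971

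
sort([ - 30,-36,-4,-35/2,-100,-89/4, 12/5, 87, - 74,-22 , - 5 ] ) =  [ - 100,-74, - 36, - 30,-89/4, - 22,- 35/2, - 5,-4 , 12/5,87 ] 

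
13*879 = 11427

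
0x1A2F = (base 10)6703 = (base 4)1220233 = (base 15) 1EBD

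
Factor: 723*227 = 3^1*227^1*241^1 = 164121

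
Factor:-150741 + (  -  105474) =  - 256215 = -3^1 * 5^1*19^1*29^1 * 31^1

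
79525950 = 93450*851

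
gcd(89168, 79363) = 1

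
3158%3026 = 132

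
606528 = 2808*216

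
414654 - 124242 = 290412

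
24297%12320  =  11977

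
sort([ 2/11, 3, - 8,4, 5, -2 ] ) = [  -  8, - 2,2/11,  3, 4,5 ] 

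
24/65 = 24/65 = 0.37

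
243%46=13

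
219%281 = 219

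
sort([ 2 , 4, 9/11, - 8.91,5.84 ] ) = [-8.91, 9/11, 2,4, 5.84] 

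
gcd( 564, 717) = 3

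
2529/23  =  109+ 22/23=109.96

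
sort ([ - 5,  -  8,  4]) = [ - 8 ,- 5, 4] 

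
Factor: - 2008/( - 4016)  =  2^( - 1 ) = 1/2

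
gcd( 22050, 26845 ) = 35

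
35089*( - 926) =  - 32492414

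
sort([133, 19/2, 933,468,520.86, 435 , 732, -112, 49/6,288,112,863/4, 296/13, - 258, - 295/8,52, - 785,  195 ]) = [ - 785,- 258, - 112, - 295/8,49/6,19/2,296/13,52,  112 , 133, 195,863/4,288,435,468, 520.86,732, 933]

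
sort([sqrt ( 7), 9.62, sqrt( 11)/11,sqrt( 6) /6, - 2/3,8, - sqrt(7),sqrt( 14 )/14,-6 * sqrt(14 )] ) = [ - 6*sqrt( 14) , - sqrt( 7), - 2/3,sqrt (14)/14, sqrt( 11 ) /11,sqrt(6 ) /6, sqrt( 7), 8,9.62]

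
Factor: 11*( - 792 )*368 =  -  3206016 = - 2^7 * 3^2* 11^2 * 23^1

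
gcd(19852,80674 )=2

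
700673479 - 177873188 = 522800291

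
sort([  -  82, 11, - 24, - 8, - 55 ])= [ - 82, - 55,  -  24, - 8,  11]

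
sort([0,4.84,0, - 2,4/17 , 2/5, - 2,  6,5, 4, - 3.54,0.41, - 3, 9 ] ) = [ - 3.54,  -  3, - 2, -2 , 0,  0,4/17 , 2/5,  0.41  ,  4, 4.84,5,6,9]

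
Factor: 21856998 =2^1*3^1*3642833^1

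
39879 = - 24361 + 64240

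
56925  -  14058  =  42867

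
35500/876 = 8875/219  =  40.53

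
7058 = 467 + 6591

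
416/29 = 14+ 10/29 = 14.34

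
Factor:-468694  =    -  2^1*23^2*443^1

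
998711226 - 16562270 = 982148956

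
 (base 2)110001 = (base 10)49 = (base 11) 45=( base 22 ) 25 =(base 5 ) 144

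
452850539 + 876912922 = 1329763461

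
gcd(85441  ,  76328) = 1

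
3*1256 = 3768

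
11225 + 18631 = 29856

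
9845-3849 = 5996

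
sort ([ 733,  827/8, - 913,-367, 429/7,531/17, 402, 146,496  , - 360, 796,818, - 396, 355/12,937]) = [ - 913, - 396, - 367, - 360,355/12, 531/17, 429/7, 827/8,146,402,496,  733 , 796,818,937]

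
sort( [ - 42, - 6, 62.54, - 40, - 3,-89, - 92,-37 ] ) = [ - 92,-89,  -  42,-40,  -  37, - 6, - 3, 62.54] 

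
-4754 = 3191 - 7945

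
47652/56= 11913/14= 850.93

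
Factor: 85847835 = 3^1*5^1*31^1 *353^1  *523^1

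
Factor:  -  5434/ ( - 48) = 2717/24 = 2^( - 3 )*3^(- 1)*11^1 * 13^1*19^1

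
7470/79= 7470/79 =94.56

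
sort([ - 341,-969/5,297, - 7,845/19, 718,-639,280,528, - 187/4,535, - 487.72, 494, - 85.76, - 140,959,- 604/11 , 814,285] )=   [ - 639, - 487.72,-341 , - 969/5, - 140, - 85.76, - 604/11, - 187/4, - 7,845/19,280,285,297,494,528, 535 , 718,814, 959 ]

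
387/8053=387/8053 = 0.05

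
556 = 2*278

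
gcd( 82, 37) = 1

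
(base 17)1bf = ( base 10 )491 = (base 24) kb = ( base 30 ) GB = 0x1eb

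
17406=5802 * 3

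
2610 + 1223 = 3833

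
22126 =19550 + 2576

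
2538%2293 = 245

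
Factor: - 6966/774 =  - 9 = - 3^2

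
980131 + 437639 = 1417770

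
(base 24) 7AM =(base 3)12220001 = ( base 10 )4294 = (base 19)BH0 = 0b1000011000110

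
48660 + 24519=73179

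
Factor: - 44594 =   -  2^1*11^1*2027^1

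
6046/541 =11 + 95/541 = 11.18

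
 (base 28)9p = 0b100010101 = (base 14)15b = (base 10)277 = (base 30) 97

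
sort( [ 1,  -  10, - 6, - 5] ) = [-10, - 6, - 5,1 ] 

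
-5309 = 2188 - 7497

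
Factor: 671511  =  3^1*223837^1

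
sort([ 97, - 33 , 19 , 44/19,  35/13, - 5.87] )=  [ - 33, - 5.87, 44/19, 35/13, 19, 97] 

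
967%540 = 427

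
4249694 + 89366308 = 93616002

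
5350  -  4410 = 940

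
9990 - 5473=4517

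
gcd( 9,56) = 1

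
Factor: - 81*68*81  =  -446148=- 2^2 * 3^8 * 17^1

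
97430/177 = 550 + 80/177=550.45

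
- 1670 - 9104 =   -  10774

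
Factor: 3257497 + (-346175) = 2^1*1455661^1 = 2911322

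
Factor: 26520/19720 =3^1*13^1 * 29^( - 1) = 39/29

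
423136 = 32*13223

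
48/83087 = 48/83087 = 0.00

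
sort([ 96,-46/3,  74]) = [ -46/3, 74,96 ]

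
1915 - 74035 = - 72120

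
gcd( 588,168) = 84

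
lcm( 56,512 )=3584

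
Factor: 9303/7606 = 2^( - 1)*3^1*7^1*443^1*3803^(-1)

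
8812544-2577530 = 6235014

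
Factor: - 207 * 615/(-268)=127305/268 = 2^( - 2 ) * 3^3*5^1 * 23^1*41^1*67^(  -  1 ) 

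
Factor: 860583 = 3^1*37^1*7753^1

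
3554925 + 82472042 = 86026967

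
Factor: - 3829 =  - 7^1*547^1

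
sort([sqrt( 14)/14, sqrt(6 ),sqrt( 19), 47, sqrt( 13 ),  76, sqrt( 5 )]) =[ sqrt(14) /14,sqrt( 5),sqrt( 6),  sqrt( 13), sqrt( 19 ), 47,76] 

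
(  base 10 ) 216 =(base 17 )cc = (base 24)90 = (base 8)330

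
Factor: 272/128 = 2^( - 3)  *17^1=17/8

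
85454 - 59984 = 25470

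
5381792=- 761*( - 7072 )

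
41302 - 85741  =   - 44439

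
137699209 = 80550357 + 57148852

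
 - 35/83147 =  - 35/83147 = - 0.00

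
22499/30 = 749+ 29/30= 749.97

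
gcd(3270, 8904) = 6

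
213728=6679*32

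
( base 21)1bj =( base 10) 691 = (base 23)171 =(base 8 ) 1263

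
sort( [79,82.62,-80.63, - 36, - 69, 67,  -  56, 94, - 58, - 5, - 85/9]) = [ - 80.63 ,- 69 , - 58, - 56,-36, - 85/9, - 5, 67,79, 82.62,94 ]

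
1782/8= 222 + 3/4 = 222.75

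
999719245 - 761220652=238498593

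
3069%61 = 19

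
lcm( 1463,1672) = 11704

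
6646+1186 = 7832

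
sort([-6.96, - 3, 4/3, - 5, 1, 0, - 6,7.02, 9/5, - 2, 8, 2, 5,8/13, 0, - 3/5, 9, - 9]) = [ - 9,  -  6.96, - 6 , - 5,  -  3, - 2, - 3/5, 0, 0, 8/13,1, 4/3,  9/5, 2, 5, 7.02,8, 9]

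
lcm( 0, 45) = 0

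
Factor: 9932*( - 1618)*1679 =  - 2^3 * 13^1 * 23^1 *73^1*191^1*809^1 = - 26981489704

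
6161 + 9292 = 15453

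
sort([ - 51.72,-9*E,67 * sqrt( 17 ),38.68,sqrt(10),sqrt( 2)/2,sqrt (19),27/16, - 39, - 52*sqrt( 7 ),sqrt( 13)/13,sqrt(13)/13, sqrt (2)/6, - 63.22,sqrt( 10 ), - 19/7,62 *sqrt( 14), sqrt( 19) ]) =[ - 52*sqrt( 7), - 63.22, - 51.72,  -  39, - 9*E,- 19/7,sqrt(2)/6, sqrt( 13) /13,sqrt ( 13)/13,sqrt( 2)/2, 27/16, sqrt( 10), sqrt(10 ),sqrt( 19 ), sqrt( 19 ),  38.68,62*sqrt( 14),67*sqrt (17 )]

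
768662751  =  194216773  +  574445978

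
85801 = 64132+21669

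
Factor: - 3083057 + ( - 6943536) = - 37^1*53^1*5113^1 = - 10026593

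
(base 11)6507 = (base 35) 70N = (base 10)8598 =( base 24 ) em6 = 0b10000110010110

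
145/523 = 145/523 =0.28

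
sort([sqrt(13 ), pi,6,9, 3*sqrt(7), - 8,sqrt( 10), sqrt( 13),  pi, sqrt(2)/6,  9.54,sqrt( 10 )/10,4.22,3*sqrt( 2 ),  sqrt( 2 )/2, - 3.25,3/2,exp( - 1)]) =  [ - 8, - 3.25,sqrt( 2)/6,sqrt(10)/10,exp ( - 1), sqrt( 2 )/2,3/2,  pi,pi, sqrt( 10), sqrt( 13),  sqrt( 13) , 4.22,3*sqrt( 2), 6,3*sqrt( 7), 9, 9.54]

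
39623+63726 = 103349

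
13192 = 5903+7289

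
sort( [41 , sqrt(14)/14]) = [ sqrt( 14) /14, 41]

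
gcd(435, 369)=3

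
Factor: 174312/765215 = 2^3 * 3^4*5^( - 1 )*11^( - 1) * 269^1 * 13913^( - 1)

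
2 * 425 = 850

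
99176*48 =4760448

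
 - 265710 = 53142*( - 5)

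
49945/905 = 9989/181  =  55.19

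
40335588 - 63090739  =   - 22755151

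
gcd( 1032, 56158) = 86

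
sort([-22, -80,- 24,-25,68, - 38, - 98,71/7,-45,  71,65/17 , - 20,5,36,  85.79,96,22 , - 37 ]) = [ - 98, - 80, - 45, - 38 ,-37,-25,-24,-22, - 20,65/17,5 , 71/7,22,36,68, 71,  85.79,96 ]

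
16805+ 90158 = 106963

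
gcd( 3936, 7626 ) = 246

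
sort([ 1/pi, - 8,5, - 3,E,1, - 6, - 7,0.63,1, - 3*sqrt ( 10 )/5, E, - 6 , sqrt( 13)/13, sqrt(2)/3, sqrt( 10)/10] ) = [ - 8, - 7, - 6,-6 , - 3, - 3*sqrt( 10)/5, sqrt(13)/13, sqrt (10)/10,1/pi , sqrt( 2 ) /3, 0.63 , 1, 1,E, E, 5 ] 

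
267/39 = 6+11/13 = 6.85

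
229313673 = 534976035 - 305662362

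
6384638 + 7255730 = 13640368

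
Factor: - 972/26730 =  - 2/55  =  -2^1*5^( - 1)*11^( - 1)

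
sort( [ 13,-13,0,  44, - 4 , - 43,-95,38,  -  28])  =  [ - 95,-43 , - 28, - 13,-4, 0,13,38, 44]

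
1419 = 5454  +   - 4035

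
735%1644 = 735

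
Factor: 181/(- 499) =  - 181^1* 499^(-1 ) 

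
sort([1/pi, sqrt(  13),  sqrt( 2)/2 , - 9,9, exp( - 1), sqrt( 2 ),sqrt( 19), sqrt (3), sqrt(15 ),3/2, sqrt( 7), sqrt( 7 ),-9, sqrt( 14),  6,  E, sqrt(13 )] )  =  [ - 9,-9, 1/pi, exp( - 1 ),  sqrt( 2)/2,  sqrt( 2), 3/2, sqrt(3), sqrt( 7 ),  sqrt( 7), E, sqrt( 13),sqrt( 13), sqrt (14 ),  sqrt( 15), sqrt( 19) , 6,  9]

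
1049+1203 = 2252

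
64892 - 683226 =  - 618334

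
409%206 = 203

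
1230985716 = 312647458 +918338258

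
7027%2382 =2263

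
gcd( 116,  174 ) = 58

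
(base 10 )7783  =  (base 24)DC7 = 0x1E67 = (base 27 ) ai7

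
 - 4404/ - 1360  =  1101/340 = 3.24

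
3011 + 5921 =8932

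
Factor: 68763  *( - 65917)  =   - 3^1 *29^1*2273^1*22921^1 = - 4532650671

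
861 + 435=1296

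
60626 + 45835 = 106461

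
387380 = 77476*5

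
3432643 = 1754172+1678471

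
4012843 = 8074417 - 4061574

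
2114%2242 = 2114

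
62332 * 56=3490592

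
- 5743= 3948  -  9691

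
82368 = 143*576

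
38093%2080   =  653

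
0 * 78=0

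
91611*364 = 33346404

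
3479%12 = 11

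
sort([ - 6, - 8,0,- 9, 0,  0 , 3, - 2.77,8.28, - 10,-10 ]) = [ - 10,  -  10, - 9, - 8, - 6,- 2.77,0,0,0,  3,8.28 ] 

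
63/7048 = 63/7048= 0.01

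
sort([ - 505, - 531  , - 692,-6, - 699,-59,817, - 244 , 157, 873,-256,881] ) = [ - 699, - 692, - 531,-505, - 256, - 244, - 59, - 6,157,817,873,881 ] 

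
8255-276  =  7979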